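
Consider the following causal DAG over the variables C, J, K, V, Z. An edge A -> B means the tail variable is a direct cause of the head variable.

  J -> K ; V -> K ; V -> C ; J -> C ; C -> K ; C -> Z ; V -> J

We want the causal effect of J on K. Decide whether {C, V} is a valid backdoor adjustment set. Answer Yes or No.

Backdoor paths from J to K (paths whose first edge points into J):
  P1: J <- V -> C -> K
  P2: J <- V -> K
Condition 1 (no descendant of J in the set): FAILS — C is a descendant of J.
Condition 2 (every backdoor path blocked by {C, V}):
  P1: blocked at fork node V ∈ conditioning set.
  P2: blocked at fork node V ∈ conditioning set.
{C, V} does not satisfy the backdoor criterion.

No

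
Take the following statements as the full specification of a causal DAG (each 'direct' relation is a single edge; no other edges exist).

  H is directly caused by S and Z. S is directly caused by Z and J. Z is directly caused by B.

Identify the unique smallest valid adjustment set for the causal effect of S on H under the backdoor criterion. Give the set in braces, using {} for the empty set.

Variables eligible for adjustment (non-descendants of S, excluding S and H): {B, J, Z}.
Backdoor paths from S to H:
  P1: S <- Z -> H
The empty set is not sufficient: P1 (S <- Z -> H) has no collider blocking it and no conditioned non-collider, so it is open.
Try {Z}:
  P1: blocked at fork node Z ∈ conditioning set.
{Z} contains no descendant of S and blocks every backdoor path.
No other singleton works — e.g. {J} leaves P1 open — so {Z} is the unique smallest valid adjustment set.

{Z}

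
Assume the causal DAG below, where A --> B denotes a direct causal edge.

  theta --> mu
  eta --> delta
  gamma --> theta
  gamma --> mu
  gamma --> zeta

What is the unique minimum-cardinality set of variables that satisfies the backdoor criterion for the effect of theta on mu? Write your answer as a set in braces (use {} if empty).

Variables eligible for adjustment (non-descendants of theta, excluding theta and mu): {delta, eta, gamma, zeta}.
Backdoor paths from theta to mu:
  P1: theta <- gamma -> mu
The empty set is not sufficient: P1 (theta <- gamma -> mu) has no collider blocking it and no conditioned non-collider, so it is open.
Try {gamma}:
  P1: blocked at fork node gamma ∈ conditioning set.
{gamma} contains no descendant of theta and blocks every backdoor path.
No other singleton works — e.g. {eta} leaves P1 open — so {gamma} is the unique smallest valid adjustment set.

{gamma}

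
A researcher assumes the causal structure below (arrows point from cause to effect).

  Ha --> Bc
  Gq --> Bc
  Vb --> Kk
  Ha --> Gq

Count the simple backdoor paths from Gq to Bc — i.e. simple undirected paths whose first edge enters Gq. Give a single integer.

1

A backdoor path from Gq to Bc is any simple undirected path whose first edge points into Gq (i.e. leaves Gq via a parent).
Parents of Gq: {Ha}.
Enumerating:
  P1: Gq <- Ha -> Bc
That exhausts the simple backdoor paths. Count: 1.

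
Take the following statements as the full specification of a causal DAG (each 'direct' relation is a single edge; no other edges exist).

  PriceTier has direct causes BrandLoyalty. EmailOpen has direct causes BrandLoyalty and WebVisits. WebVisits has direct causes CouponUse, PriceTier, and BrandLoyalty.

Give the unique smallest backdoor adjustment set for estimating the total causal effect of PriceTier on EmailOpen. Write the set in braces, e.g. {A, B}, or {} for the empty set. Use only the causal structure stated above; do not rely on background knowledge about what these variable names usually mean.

Variables eligible for adjustment (non-descendants of PriceTier, excluding PriceTier and EmailOpen): {BrandLoyalty, CouponUse}.
Backdoor paths from PriceTier to EmailOpen:
  P1: PriceTier <- BrandLoyalty -> WebVisits -> EmailOpen
  P2: PriceTier <- BrandLoyalty -> EmailOpen
The empty set is not sufficient: P1 (PriceTier <- BrandLoyalty -> WebVisits -> EmailOpen) has no collider blocking it and no conditioned non-collider, so it is open.
Try {BrandLoyalty}:
  P1: blocked at fork node BrandLoyalty ∈ conditioning set.
  P2: blocked at fork node BrandLoyalty ∈ conditioning set.
{BrandLoyalty} contains no descendant of PriceTier and blocks every backdoor path.
No other singleton works — e.g. {CouponUse} leaves P1 open — so {BrandLoyalty} is the unique smallest valid adjustment set.

{BrandLoyalty}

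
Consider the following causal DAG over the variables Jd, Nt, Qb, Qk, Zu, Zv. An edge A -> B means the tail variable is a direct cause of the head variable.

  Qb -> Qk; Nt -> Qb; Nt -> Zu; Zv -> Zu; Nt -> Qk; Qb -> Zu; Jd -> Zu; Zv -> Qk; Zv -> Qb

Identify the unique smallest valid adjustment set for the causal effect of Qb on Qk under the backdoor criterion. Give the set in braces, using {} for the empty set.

{Nt, Zv}

Variables eligible for adjustment (non-descendants of Qb, excluding Qb and Qk): {Jd, Nt, Zv}.
Backdoor paths from Qb to Qk:
  P1: Qb <- Zv -> Zu <- Nt -> Qk
  P2: Qb <- Zv -> Qk
  P3: Qb <- Nt -> Zu <- Zv -> Qk
  P4: Qb <- Nt -> Qk
The empty set is not sufficient: P2 (Qb <- Zv -> Qk) has no collider blocking it and no conditioned non-collider, so it is open.
Try {Nt, Zv}:
  P1: blocked at fork node Zv ∈ conditioning set.
  P2: blocked at fork node Zv ∈ conditioning set.
  P3: blocked at fork node Nt ∈ conditioning set.
  P4: blocked at fork node Nt ∈ conditioning set.
{Nt, Zv} contains no descendant of Qb and blocks every backdoor path.
Every element of {Nt, Zv} is needed (dropping Nt leaves P4 open; dropping Zv leaves P2 open), so no proper subset is valid.
Among all size-2 subsets of the eligible variables, only {Nt, Zv} blocks every backdoor path, so it is the unique smallest valid adjustment set.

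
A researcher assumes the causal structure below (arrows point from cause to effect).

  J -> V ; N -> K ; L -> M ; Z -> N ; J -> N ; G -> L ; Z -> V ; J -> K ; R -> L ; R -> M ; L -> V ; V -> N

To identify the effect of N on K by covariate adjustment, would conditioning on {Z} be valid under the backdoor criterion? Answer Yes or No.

No

Backdoor paths from N to K (paths whose first edge points into N):
  P1: N <- Z -> V <- J -> K
  P2: N <- J -> K
  P3: N <- V <- J -> K
Condition 1 (no descendant of N in the set): holds — descendants of N are {K}; none are in {Z}.
Condition 2 (every backdoor path blocked by {Z}):
  P1: blocked at fork node Z ∈ conditioning set.
  P2: open — no interior node is in the conditioning set.
  P3: open — no interior node is in the conditioning set.
{Z} does not satisfy the backdoor criterion.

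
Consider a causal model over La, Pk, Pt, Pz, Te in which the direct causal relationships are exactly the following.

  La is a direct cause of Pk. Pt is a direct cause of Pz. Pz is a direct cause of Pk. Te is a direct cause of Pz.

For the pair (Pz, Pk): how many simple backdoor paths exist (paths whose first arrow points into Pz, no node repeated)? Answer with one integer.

0

A backdoor path from Pz to Pk is any simple undirected path whose first edge points into Pz (i.e. leaves Pz via a parent).
Parents of Pz: {Pt, Te}.
No simple path from any parent of Pz reaches Pk without revisiting Pz, so there are no backdoor paths.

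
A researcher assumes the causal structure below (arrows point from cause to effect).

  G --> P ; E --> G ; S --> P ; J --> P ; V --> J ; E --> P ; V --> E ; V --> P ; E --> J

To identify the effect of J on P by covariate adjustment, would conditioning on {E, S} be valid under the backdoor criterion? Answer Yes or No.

Backdoor paths from J to P (paths whose first edge points into J):
  P1: J <- V -> E -> G -> P
  P2: J <- V -> E -> P
  P3: J <- V -> P
  P4: J <- E <- V -> P
  P5: J <- E -> G -> P
  P6: J <- E -> P
Condition 1 (no descendant of J in the set): holds — descendants of J are {P}; none are in {E, S}.
Condition 2 (every backdoor path blocked by {E, S}):
  P1: blocked at chain node E ∈ conditioning set.
  P2: blocked at chain node E ∈ conditioning set.
  P3: open — no interior node is in the conditioning set.
  P4: blocked at chain node E ∈ conditioning set.
  P5: blocked at fork node E ∈ conditioning set.
  P6: blocked at fork node E ∈ conditioning set.
{E, S} does not satisfy the backdoor criterion.

No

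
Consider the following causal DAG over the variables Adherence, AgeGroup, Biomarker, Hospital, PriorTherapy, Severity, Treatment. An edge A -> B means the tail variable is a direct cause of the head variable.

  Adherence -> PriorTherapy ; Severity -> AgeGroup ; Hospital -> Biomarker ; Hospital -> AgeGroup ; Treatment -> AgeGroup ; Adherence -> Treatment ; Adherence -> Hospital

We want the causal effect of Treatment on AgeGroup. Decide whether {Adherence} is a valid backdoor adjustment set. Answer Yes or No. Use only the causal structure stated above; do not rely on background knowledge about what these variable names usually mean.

Backdoor paths from Treatment to AgeGroup (paths whose first edge points into Treatment):
  P1: Treatment <- Adherence -> Hospital -> AgeGroup
Condition 1 (no descendant of Treatment in the set): holds — descendants of Treatment are {AgeGroup}; none are in {Adherence}.
Condition 2 (every backdoor path blocked by {Adherence}):
  P1: blocked at fork node Adherence ∈ conditioning set.
{Adherence} satisfies the backdoor criterion.

Yes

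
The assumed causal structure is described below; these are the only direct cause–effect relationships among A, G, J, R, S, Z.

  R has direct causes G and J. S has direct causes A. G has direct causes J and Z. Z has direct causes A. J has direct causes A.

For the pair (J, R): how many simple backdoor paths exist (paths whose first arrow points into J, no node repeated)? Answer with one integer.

1

A backdoor path from J to R is any simple undirected path whose first edge points into J (i.e. leaves J via a parent).
Parents of J: {A}.
Enumerating:
  P1: J <- A -> Z -> G -> R
That exhausts the simple backdoor paths. Count: 1.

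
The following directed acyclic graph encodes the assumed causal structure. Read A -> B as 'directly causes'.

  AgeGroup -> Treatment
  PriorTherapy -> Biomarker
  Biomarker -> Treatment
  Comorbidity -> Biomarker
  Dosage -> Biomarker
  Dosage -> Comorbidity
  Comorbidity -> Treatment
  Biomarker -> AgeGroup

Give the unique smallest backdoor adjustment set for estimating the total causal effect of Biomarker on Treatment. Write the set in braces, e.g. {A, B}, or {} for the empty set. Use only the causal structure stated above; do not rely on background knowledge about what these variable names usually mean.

{Comorbidity}

Variables eligible for adjustment (non-descendants of Biomarker, excluding Biomarker and Treatment): {Comorbidity, Dosage, PriorTherapy}.
Backdoor paths from Biomarker to Treatment:
  P1: Biomarker <- Dosage -> Comorbidity -> Treatment
  P2: Biomarker <- Comorbidity -> Treatment
The empty set is not sufficient: P1 (Biomarker <- Dosage -> Comorbidity -> Treatment) has no collider blocking it and no conditioned non-collider, so it is open.
Try {Comorbidity}:
  P1: blocked at chain node Comorbidity ∈ conditioning set.
  P2: blocked at fork node Comorbidity ∈ conditioning set.
{Comorbidity} contains no descendant of Biomarker and blocks every backdoor path.
No other singleton works — e.g. {Dosage} leaves P2 open — so {Comorbidity} is the unique smallest valid adjustment set.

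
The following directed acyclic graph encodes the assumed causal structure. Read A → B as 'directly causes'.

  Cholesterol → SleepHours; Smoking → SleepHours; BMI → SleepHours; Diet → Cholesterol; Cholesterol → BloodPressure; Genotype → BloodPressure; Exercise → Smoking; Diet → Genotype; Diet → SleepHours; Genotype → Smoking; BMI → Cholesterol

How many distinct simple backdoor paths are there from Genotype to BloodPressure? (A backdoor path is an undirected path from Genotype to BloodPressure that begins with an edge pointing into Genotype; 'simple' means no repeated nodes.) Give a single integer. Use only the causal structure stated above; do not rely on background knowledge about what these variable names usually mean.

A backdoor path from Genotype to BloodPressure is any simple undirected path whose first edge points into Genotype (i.e. leaves Genotype via a parent).
Parents of Genotype: {Diet}.
Enumerating:
  P1: Genotype <- Diet -> Cholesterol -> BloodPressure
  P2: Genotype <- Diet -> SleepHours <- BMI -> Cholesterol -> BloodPressure
  P3: Genotype <- Diet -> SleepHours <- Cholesterol -> BloodPressure
That exhausts the simple backdoor paths. Count: 3.

3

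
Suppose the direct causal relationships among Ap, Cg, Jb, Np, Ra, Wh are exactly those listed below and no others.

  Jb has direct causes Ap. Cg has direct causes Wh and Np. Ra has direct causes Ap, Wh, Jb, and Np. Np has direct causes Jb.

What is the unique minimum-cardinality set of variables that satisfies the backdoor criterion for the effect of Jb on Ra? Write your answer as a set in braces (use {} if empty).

{Ap}

Variables eligible for adjustment (non-descendants of Jb, excluding Jb and Ra): {Ap, Wh}.
Backdoor paths from Jb to Ra:
  P1: Jb <- Ap -> Ra
The empty set is not sufficient: P1 (Jb <- Ap -> Ra) has no collider blocking it and no conditioned non-collider, so it is open.
Try {Ap}:
  P1: blocked at fork node Ap ∈ conditioning set.
{Ap} contains no descendant of Jb and blocks every backdoor path.
No other singleton works — e.g. {Wh} leaves P1 open — so {Ap} is the unique smallest valid adjustment set.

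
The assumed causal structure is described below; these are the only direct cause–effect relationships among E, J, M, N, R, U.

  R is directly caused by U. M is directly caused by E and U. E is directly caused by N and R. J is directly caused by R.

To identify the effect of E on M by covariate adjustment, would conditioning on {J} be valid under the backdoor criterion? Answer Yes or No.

No

Backdoor paths from E to M (paths whose first edge points into E):
  P1: E <- R <- U -> M
Condition 1 (no descendant of E in the set): holds — descendants of E are {M}; none are in {J}.
Condition 2 (every backdoor path blocked by {J}):
  P1: open — no interior node is in the conditioning set.
{J} does not satisfy the backdoor criterion.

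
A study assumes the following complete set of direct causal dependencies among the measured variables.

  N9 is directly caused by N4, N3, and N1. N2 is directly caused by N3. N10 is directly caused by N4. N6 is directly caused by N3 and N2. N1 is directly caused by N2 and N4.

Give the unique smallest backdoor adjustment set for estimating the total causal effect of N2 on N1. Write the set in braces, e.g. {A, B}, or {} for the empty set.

Variables eligible for adjustment (non-descendants of N2, excluding N2 and N1): {N10, N3, N4}.
Backdoor paths from N2 to N1:
  P1: N2 <- N3 -> N9 <- N4 -> N1
  P2: N2 <- N3 -> N9 <- N1
Each backdoor path contains an unconditioned collider, so every path is already blocked with the empty conditioning set:
  P1: blocked at collider N9 (neither it nor any descendant is in the conditioning set).
  P2: blocked at collider N9 (neither it nor any descendant is in the conditioning set).
The empty set is therefore the unique smallest valid set.

{}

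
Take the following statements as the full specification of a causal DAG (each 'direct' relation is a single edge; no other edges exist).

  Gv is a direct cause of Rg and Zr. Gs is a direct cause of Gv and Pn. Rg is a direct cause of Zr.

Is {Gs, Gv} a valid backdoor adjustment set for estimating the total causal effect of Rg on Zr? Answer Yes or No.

Yes

Backdoor paths from Rg to Zr (paths whose first edge points into Rg):
  P1: Rg <- Gv -> Zr
Condition 1 (no descendant of Rg in the set): holds — descendants of Rg are {Zr}; none are in {Gs, Gv}.
Condition 2 (every backdoor path blocked by {Gs, Gv}):
  P1: blocked at fork node Gv ∈ conditioning set.
{Gs, Gv} satisfies the backdoor criterion.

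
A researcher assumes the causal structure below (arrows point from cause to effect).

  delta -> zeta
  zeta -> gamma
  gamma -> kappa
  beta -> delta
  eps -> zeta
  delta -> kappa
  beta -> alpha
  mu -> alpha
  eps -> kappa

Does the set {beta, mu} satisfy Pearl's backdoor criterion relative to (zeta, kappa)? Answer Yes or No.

Backdoor paths from zeta to kappa (paths whose first edge points into zeta):
  P1: zeta <- eps -> kappa
  P2: zeta <- delta -> kappa
Condition 1 (no descendant of zeta in the set): holds — descendants of zeta are {gamma, kappa}; none are in {beta, mu}.
Condition 2 (every backdoor path blocked by {beta, mu}):
  P1: open — no interior node is in the conditioning set.
  P2: open — no interior node is in the conditioning set.
{beta, mu} does not satisfy the backdoor criterion.

No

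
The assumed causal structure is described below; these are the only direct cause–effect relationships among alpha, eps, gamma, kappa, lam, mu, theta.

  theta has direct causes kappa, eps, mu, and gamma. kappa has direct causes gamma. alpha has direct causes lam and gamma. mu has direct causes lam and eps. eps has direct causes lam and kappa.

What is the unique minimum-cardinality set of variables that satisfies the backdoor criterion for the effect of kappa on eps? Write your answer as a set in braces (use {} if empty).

{}

Variables eligible for adjustment (non-descendants of kappa, excluding kappa and eps): {alpha, gamma, lam}.
Backdoor paths from kappa to eps:
  P1: kappa <- gamma -> theta <- eps
  P2: kappa <- gamma -> theta <- mu <- lam -> eps
  P3: kappa <- gamma -> theta <- mu <- eps
  P4: kappa <- gamma -> alpha <- lam -> eps
  P5: kappa <- gamma -> alpha <- lam -> mu <- eps
  P6: kappa <- gamma -> alpha <- lam -> mu -> theta <- eps
Each backdoor path contains an unconditioned collider, so every path is already blocked with the empty conditioning set:
  P1: blocked at collider theta (neither it nor any descendant is in the conditioning set).
  P2: blocked at collider theta (neither it nor any descendant is in the conditioning set).
  P3: blocked at collider theta (neither it nor any descendant is in the conditioning set).
  P4: blocked at collider alpha (neither it nor any descendant is in the conditioning set).
  P5: blocked at collider alpha (neither it nor any descendant is in the conditioning set).
  P6: blocked at collider alpha (neither it nor any descendant is in the conditioning set).
The empty set is therefore the unique smallest valid set.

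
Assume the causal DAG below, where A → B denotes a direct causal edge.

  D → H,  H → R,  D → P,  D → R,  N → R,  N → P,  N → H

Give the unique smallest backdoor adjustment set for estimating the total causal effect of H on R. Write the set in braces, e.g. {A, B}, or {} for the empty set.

Variables eligible for adjustment (non-descendants of H, excluding H and R): {D, N, P}.
Backdoor paths from H to R:
  P1: H <- N -> P <- D -> R
  P2: H <- N -> R
  P3: H <- D -> P <- N -> R
  P4: H <- D -> R
The empty set is not sufficient: P2 (H <- N -> R) has no collider blocking it and no conditioned non-collider, so it is open.
Try {D, N}:
  P1: blocked at fork node N ∈ conditioning set.
  P2: blocked at fork node N ∈ conditioning set.
  P3: blocked at fork node D ∈ conditioning set.
  P4: blocked at fork node D ∈ conditioning set.
{D, N} contains no descendant of H and blocks every backdoor path.
Every element of {D, N} is needed (dropping D leaves P4 open; dropping N leaves P2 open), so no proper subset is valid.
Among all size-2 subsets of the eligible variables, only {D, N} blocks every backdoor path, so it is the unique smallest valid adjustment set.

{D, N}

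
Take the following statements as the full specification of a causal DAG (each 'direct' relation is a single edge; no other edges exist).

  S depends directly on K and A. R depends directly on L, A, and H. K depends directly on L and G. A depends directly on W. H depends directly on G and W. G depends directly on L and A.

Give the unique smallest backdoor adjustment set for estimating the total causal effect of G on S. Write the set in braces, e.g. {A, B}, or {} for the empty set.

{A, L}

Variables eligible for adjustment (non-descendants of G, excluding G and S): {A, L, W}.
Backdoor paths from G to S:
  P1: G <- L -> K -> S
  P2: G <- L -> R <- A -> S
  P3: G <- L -> R <- H <- W -> A -> S
  P4: G <- A <- W -> H -> R <- L -> K -> S
  P5: G <- A -> S
  P6: G <- A -> R <- L -> K -> S
The empty set is not sufficient: P1 (G <- L -> K -> S) has no collider blocking it and no conditioned non-collider, so it is open.
Try {A, L}:
  P1: blocked at fork node L ∈ conditioning set.
  P2: blocked at fork node L ∈ conditioning set.
  P3: blocked at fork node L ∈ conditioning set.
  P4: blocked at chain node A ∈ conditioning set.
  P5: blocked at fork node A ∈ conditioning set.
  P6: blocked at fork node A ∈ conditioning set.
{A, L} contains no descendant of G and blocks every backdoor path.
Every element of {A, L} is needed (dropping A leaves P5 open; dropping L leaves P1 open), so no proper subset is valid.
Among all size-2 subsets of the eligible variables, only {A, L} blocks every backdoor path, so it is the unique smallest valid adjustment set.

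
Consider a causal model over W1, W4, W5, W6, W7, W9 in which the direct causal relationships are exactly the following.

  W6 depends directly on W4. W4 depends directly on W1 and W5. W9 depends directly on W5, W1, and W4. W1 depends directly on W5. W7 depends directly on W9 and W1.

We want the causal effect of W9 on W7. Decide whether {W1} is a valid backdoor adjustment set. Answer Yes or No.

Yes

Backdoor paths from W9 to W7 (paths whose first edge points into W9):
  P1: W9 <- W5 -> W1 -> W7
  P2: W9 <- W5 -> W4 <- W1 -> W7
  P3: W9 <- W1 -> W7
  P4: W9 <- W4 <- W5 -> W1 -> W7
  P5: W9 <- W4 <- W1 -> W7
Condition 1 (no descendant of W9 in the set): holds — descendants of W9 are {W7}; none are in {W1}.
Condition 2 (every backdoor path blocked by {W1}):
  P1: blocked at chain node W1 ∈ conditioning set.
  P2: blocked at collider W4 (neither it nor any descendant is in the conditioning set).
  P3: blocked at fork node W1 ∈ conditioning set.
  P4: blocked at chain node W1 ∈ conditioning set.
  P5: blocked at fork node W1 ∈ conditioning set.
{W1} satisfies the backdoor criterion.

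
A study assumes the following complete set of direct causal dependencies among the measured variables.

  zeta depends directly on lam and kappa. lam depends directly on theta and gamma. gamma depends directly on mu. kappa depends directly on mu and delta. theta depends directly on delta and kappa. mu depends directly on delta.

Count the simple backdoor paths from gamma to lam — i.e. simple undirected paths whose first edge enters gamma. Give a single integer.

7

A backdoor path from gamma to lam is any simple undirected path whose first edge points into gamma (i.e. leaves gamma via a parent).
Parents of gamma: {mu}.
Enumerating:
  P1: gamma <- mu <- delta -> kappa -> theta -> lam
  P2: gamma <- mu <- delta -> kappa -> zeta <- lam
  P3: gamma <- mu <- delta -> theta <- kappa -> zeta <- lam
  P4: gamma <- mu <- delta -> theta -> lam
  P5: gamma <- mu -> kappa <- delta -> theta -> lam
  P6: gamma <- mu -> kappa -> theta -> lam
  P7: gamma <- mu -> kappa -> zeta <- lam
That exhausts the simple backdoor paths. Count: 7.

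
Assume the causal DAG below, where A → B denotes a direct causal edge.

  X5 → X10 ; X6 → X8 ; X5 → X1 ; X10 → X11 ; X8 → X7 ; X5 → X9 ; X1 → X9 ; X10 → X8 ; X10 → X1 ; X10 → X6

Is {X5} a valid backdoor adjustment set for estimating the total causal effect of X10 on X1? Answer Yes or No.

Backdoor paths from X10 to X1 (paths whose first edge points into X10):
  P1: X10 <- X5 -> X1
  P2: X10 <- X5 -> X9 <- X1
Condition 1 (no descendant of X10 in the set): holds — descendants of X10 are {X1, X11, X6, X7, X8, X9}; none are in {X5}.
Condition 2 (every backdoor path blocked by {X5}):
  P1: blocked at fork node X5 ∈ conditioning set.
  P2: blocked at fork node X5 ∈ conditioning set.
{X5} satisfies the backdoor criterion.

Yes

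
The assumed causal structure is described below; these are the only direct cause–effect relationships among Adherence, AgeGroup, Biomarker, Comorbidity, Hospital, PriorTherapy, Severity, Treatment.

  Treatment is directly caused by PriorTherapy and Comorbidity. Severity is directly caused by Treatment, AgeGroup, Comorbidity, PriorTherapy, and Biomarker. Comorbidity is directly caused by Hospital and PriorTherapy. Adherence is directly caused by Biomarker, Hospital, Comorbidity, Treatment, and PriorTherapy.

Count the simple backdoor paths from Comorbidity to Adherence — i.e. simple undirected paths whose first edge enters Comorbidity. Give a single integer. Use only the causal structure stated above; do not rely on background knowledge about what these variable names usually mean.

6

A backdoor path from Comorbidity to Adherence is any simple undirected path whose first edge points into Comorbidity (i.e. leaves Comorbidity via a parent).
Parents of Comorbidity: {Hospital, PriorTherapy}.
Enumerating:
  P1: Comorbidity <- Hospital -> Adherence
  P2: Comorbidity <- PriorTherapy -> Treatment -> Severity <- Biomarker -> Adherence
  P3: Comorbidity <- PriorTherapy -> Treatment -> Adherence
  P4: Comorbidity <- PriorTherapy -> Severity <- Biomarker -> Adherence
  P5: Comorbidity <- PriorTherapy -> Severity <- Treatment -> Adherence
  P6: Comorbidity <- PriorTherapy -> Adherence
That exhausts the simple backdoor paths. Count: 6.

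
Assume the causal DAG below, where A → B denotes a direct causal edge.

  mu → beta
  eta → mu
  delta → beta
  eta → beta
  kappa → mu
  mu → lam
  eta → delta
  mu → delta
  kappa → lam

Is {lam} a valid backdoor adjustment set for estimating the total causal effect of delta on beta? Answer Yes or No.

No

Backdoor paths from delta to beta (paths whose first edge points into delta):
  P1: delta <- eta -> mu -> beta
  P2: delta <- eta -> beta
  P3: delta <- mu <- eta -> beta
  P4: delta <- mu -> beta
Condition 1 (no descendant of delta in the set): holds — descendants of delta are {beta}; none are in {lam}.
Condition 2 (every backdoor path blocked by {lam}):
  P1: open — no interior node is in the conditioning set.
  P2: open — no interior node is in the conditioning set.
  P3: open — no interior node is in the conditioning set.
  P4: open — no interior node is in the conditioning set.
{lam} does not satisfy the backdoor criterion.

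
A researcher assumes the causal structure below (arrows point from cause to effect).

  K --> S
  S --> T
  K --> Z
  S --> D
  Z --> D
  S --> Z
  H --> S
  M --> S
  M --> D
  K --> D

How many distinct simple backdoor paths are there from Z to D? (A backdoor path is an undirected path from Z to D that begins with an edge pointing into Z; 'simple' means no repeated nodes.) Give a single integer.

6

A backdoor path from Z to D is any simple undirected path whose first edge points into Z (i.e. leaves Z via a parent).
Parents of Z: {K, S}.
Enumerating:
  P1: Z <- K -> S <- M -> D
  P2: Z <- K -> S -> D
  P3: Z <- K -> D
  P4: Z <- S <- K -> D
  P5: Z <- S <- M -> D
  P6: Z <- S -> D
That exhausts the simple backdoor paths. Count: 6.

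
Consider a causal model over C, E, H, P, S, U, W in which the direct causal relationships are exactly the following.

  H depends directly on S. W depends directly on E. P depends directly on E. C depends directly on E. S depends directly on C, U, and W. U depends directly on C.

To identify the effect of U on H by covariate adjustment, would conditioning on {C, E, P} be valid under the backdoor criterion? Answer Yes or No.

Yes

Backdoor paths from U to H (paths whose first edge points into U):
  P1: U <- C <- E -> W -> S -> H
  P2: U <- C -> S -> H
Condition 1 (no descendant of U in the set): holds — descendants of U are {H, S}; none are in {C, E, P}.
Condition 2 (every backdoor path blocked by {C, E, P}):
  P1: blocked at chain node C ∈ conditioning set.
  P2: blocked at fork node C ∈ conditioning set.
{C, E, P} satisfies the backdoor criterion.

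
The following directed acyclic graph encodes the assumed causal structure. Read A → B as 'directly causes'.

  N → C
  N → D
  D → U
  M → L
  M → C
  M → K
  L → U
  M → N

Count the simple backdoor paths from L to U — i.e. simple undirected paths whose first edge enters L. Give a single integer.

2

A backdoor path from L to U is any simple undirected path whose first edge points into L (i.e. leaves L via a parent).
Parents of L: {M}.
Enumerating:
  P1: L <- M -> N -> D -> U
  P2: L <- M -> C <- N -> D -> U
That exhausts the simple backdoor paths. Count: 2.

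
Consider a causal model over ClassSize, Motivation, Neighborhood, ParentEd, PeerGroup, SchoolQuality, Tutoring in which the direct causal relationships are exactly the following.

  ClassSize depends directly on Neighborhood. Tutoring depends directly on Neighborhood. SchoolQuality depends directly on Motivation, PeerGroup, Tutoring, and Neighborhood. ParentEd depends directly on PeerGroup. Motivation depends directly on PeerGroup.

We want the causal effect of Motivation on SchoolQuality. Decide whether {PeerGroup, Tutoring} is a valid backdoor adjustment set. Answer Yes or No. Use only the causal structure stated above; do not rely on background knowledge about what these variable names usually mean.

Backdoor paths from Motivation to SchoolQuality (paths whose first edge points into Motivation):
  P1: Motivation <- PeerGroup -> SchoolQuality
Condition 1 (no descendant of Motivation in the set): holds — descendants of Motivation are {SchoolQuality}; none are in {PeerGroup, Tutoring}.
Condition 2 (every backdoor path blocked by {PeerGroup, Tutoring}):
  P1: blocked at fork node PeerGroup ∈ conditioning set.
{PeerGroup, Tutoring} satisfies the backdoor criterion.

Yes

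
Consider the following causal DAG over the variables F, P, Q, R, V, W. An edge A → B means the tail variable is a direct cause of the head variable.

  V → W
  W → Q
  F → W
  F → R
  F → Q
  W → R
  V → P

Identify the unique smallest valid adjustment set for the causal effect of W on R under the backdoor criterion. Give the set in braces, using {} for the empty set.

{F}

Variables eligible for adjustment (non-descendants of W, excluding W and R): {F, P, V}.
Backdoor paths from W to R:
  P1: W <- F -> R
The empty set is not sufficient: P1 (W <- F -> R) has no collider blocking it and no conditioned non-collider, so it is open.
Try {F}:
  P1: blocked at fork node F ∈ conditioning set.
{F} contains no descendant of W and blocks every backdoor path.
No other singleton works — e.g. {V} leaves P1 open — so {F} is the unique smallest valid adjustment set.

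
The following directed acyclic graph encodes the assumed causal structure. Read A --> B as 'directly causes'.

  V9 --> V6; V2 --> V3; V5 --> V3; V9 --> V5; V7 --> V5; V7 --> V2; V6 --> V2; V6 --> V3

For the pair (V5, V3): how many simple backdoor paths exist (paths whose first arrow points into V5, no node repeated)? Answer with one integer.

4

A backdoor path from V5 to V3 is any simple undirected path whose first edge points into V5 (i.e. leaves V5 via a parent).
Parents of V5: {V7, V9}.
Enumerating:
  P1: V5 <- V9 -> V6 -> V2 -> V3
  P2: V5 <- V9 -> V6 -> V3
  P3: V5 <- V7 -> V2 <- V6 -> V3
  P4: V5 <- V7 -> V2 -> V3
That exhausts the simple backdoor paths. Count: 4.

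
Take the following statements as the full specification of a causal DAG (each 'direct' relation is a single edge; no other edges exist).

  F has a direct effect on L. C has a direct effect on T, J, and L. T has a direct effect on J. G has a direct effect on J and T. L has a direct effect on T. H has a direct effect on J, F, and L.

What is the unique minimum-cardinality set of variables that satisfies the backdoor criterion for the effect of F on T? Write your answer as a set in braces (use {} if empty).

{H}

Variables eligible for adjustment (non-descendants of F, excluding F and T): {C, G, H}.
Backdoor paths from F to T:
  P1: F <- H -> L <- C -> T
  P2: F <- H -> L <- C -> J <- G -> T
  P3: F <- H -> L <- C -> J <- T
  P4: F <- H -> L -> T
  P5: F <- H -> J <- C -> L -> T
  P6: F <- H -> J <- C -> T
  P7: F <- H -> J <- G -> T
  P8: F <- H -> J <- T
The empty set is not sufficient: P4 (F <- H -> L -> T) has no collider blocking it and no conditioned non-collider, so it is open.
Try {H}:
  P1: blocked at fork node H ∈ conditioning set.
  P2: blocked at fork node H ∈ conditioning set.
  P3: blocked at fork node H ∈ conditioning set.
  P4: blocked at fork node H ∈ conditioning set.
  P5: blocked at fork node H ∈ conditioning set.
  P6: blocked at fork node H ∈ conditioning set.
  P7: blocked at fork node H ∈ conditioning set.
  P8: blocked at fork node H ∈ conditioning set.
{H} contains no descendant of F and blocks every backdoor path.
No other singleton works — e.g. {C} leaves P4 open — so {H} is the unique smallest valid adjustment set.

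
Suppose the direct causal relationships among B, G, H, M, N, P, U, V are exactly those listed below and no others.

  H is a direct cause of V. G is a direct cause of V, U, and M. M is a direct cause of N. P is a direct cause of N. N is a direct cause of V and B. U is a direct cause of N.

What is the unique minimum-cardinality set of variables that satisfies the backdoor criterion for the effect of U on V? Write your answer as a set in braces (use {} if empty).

{G}

Variables eligible for adjustment (non-descendants of U, excluding U and V): {G, H, M, P}.
Backdoor paths from U to V:
  P1: U <- G -> M -> N -> V
  P2: U <- G -> V
The empty set is not sufficient: P1 (U <- G -> M -> N -> V) has no collider blocking it and no conditioned non-collider, so it is open.
Try {G}:
  P1: blocked at fork node G ∈ conditioning set.
  P2: blocked at fork node G ∈ conditioning set.
{G} contains no descendant of U and blocks every backdoor path.
No other singleton works — e.g. {P} leaves P1 open — so {G} is the unique smallest valid adjustment set.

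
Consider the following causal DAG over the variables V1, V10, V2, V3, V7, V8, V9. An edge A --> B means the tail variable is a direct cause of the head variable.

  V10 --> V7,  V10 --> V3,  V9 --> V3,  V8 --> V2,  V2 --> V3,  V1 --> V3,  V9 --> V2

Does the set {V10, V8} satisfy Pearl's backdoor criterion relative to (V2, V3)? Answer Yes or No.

Backdoor paths from V2 to V3 (paths whose first edge points into V2):
  P1: V2 <- V9 -> V3
Condition 1 (no descendant of V2 in the set): holds — descendants of V2 are {V3}; none are in {V10, V8}.
Condition 2 (every backdoor path blocked by {V10, V8}):
  P1: open — no interior node is in the conditioning set.
{V10, V8} does not satisfy the backdoor criterion.

No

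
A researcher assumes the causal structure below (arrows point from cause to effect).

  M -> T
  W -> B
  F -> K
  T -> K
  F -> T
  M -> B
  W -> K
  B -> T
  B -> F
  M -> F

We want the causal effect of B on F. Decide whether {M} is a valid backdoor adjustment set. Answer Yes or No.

Yes

Backdoor paths from B to F (paths whose first edge points into B):
  P1: B <- M -> F
  P2: B <- M -> T <- F
  P3: B <- M -> T -> K <- F
  P4: B <- W -> K <- F
  P5: B <- W -> K <- T <- M -> F
  P6: B <- W -> K <- T <- F
Condition 1 (no descendant of B in the set): holds — descendants of B are {F, K, T}; none are in {M}.
Condition 2 (every backdoor path blocked by {M}):
  P1: blocked at fork node M ∈ conditioning set.
  P2: blocked at fork node M ∈ conditioning set.
  P3: blocked at fork node M ∈ conditioning set.
  P4: blocked at collider K (neither it nor any descendant is in the conditioning set).
  P5: blocked at collider K (neither it nor any descendant is in the conditioning set).
  P6: blocked at collider K (neither it nor any descendant is in the conditioning set).
{M} satisfies the backdoor criterion.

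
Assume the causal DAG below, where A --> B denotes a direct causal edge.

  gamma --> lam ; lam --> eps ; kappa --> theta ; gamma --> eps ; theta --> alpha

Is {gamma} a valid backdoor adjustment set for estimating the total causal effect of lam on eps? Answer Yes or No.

Yes

Backdoor paths from lam to eps (paths whose first edge points into lam):
  P1: lam <- gamma -> eps
Condition 1 (no descendant of lam in the set): holds — descendants of lam are {eps}; none are in {gamma}.
Condition 2 (every backdoor path blocked by {gamma}):
  P1: blocked at fork node gamma ∈ conditioning set.
{gamma} satisfies the backdoor criterion.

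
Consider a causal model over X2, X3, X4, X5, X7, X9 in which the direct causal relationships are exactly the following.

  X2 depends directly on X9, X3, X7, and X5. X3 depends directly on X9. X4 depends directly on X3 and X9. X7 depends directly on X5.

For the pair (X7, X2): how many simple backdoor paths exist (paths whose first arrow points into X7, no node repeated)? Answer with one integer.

A backdoor path from X7 to X2 is any simple undirected path whose first edge points into X7 (i.e. leaves X7 via a parent).
Parents of X7: {X5}.
Enumerating:
  P1: X7 <- X5 -> X2
That exhausts the simple backdoor paths. Count: 1.

1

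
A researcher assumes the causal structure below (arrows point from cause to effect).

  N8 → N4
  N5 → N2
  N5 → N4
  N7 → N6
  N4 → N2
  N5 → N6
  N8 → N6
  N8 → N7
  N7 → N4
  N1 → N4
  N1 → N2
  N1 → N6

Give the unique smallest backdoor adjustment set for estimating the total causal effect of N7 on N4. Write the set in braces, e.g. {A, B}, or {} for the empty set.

Variables eligible for adjustment (non-descendants of N7, excluding N7 and N4): {N1, N5, N8}.
Backdoor paths from N7 to N4:
  P1: N7 <- N8 -> N4
  P2: N7 <- N8 -> N6 <- N5 -> N4
  P3: N7 <- N8 -> N6 <- N5 -> N2 <- N1 -> N4
  P4: N7 <- N8 -> N6 <- N5 -> N2 <- N4
  P5: N7 <- N8 -> N6 <- N1 -> N4
  P6: N7 <- N8 -> N6 <- N1 -> N2 <- N5 -> N4
  P7: N7 <- N8 -> N6 <- N1 -> N2 <- N4
The empty set is not sufficient: P1 (N7 <- N8 -> N4) has no collider blocking it and no conditioned non-collider, so it is open.
Try {N8}:
  P1: blocked at fork node N8 ∈ conditioning set.
  P2: blocked at fork node N8 ∈ conditioning set.
  P3: blocked at fork node N8 ∈ conditioning set.
  P4: blocked at fork node N8 ∈ conditioning set.
  P5: blocked at fork node N8 ∈ conditioning set.
  P6: blocked at fork node N8 ∈ conditioning set.
  P7: blocked at fork node N8 ∈ conditioning set.
{N8} contains no descendant of N7 and blocks every backdoor path.
No other singleton works — e.g. {N5} leaves P1 open — so {N8} is the unique smallest valid adjustment set.

{N8}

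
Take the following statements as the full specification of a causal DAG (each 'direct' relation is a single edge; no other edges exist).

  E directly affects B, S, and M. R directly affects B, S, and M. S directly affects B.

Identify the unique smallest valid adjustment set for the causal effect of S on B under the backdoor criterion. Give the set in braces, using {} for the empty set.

Variables eligible for adjustment (non-descendants of S, excluding S and B): {E, M, R}.
Backdoor paths from S to B:
  P1: S <- E -> B
  P2: S <- E -> M <- R -> B
  P3: S <- R -> B
  P4: S <- R -> M <- E -> B
The empty set is not sufficient: P1 (S <- E -> B) has no collider blocking it and no conditioned non-collider, so it is open.
Try {E, R}:
  P1: blocked at fork node E ∈ conditioning set.
  P2: blocked at fork node E ∈ conditioning set.
  P3: blocked at fork node R ∈ conditioning set.
  P4: blocked at fork node R ∈ conditioning set.
{E, R} contains no descendant of S and blocks every backdoor path.
Every element of {E, R} is needed (dropping E leaves P1 open; dropping R leaves P3 open), so no proper subset is valid.
Among all size-2 subsets of the eligible variables, only {E, R} blocks every backdoor path, so it is the unique smallest valid adjustment set.

{E, R}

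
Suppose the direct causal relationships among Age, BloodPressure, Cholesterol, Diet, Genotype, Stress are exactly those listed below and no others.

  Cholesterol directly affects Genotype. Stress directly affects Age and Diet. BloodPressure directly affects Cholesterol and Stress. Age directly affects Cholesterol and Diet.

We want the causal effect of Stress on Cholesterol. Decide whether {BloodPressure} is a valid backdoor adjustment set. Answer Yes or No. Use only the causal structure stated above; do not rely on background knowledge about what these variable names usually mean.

Backdoor paths from Stress to Cholesterol (paths whose first edge points into Stress):
  P1: Stress <- BloodPressure -> Cholesterol
Condition 1 (no descendant of Stress in the set): holds — descendants of Stress are {Age, Cholesterol, Diet, Genotype}; none are in {BloodPressure}.
Condition 2 (every backdoor path blocked by {BloodPressure}):
  P1: blocked at fork node BloodPressure ∈ conditioning set.
{BloodPressure} satisfies the backdoor criterion.

Yes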